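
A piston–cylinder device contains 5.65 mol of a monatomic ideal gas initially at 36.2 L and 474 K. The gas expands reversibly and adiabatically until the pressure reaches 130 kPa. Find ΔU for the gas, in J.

P₁ = nRT₁/V₁ = 5.65×8.314×474/36.2 = 615 kPa.
Adiabatic: T₂/T₁ = (P₂/P₁)^((γ−1)/γ) ⇒ T₂ = 474×(0.211)^0.400 = 255 K; V₂ = 92.0 L.
For an ideal gas ΔU = nCvΔT with Cv = (3/2)R = 12.5 J/(mol·K).
ΔU = 5.65×12.5×(255−474) = -15500 J.

-15500 J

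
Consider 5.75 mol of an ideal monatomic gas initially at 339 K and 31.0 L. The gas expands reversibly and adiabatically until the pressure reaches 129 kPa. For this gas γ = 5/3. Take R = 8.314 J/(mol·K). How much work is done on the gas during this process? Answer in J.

P₁ = nRT₁/V₁ = 5.75×8.314×339/31.0 = 523 kPa.
Adiabatic: T₂/T₁ = (P₂/P₁)^((γ−1)/γ) ⇒ T₂ = 339×(0.247)^0.400 = 194 K; V₂ = 71.8 L.
ΔU = nCvΔT = 5.75×12.5×(194−339) = -10400 J.
Q = 0 for an adiabatic process, so W = −ΔU = 10400 J.
Work done on the gas = −W_by = -10400 J.

-10400 J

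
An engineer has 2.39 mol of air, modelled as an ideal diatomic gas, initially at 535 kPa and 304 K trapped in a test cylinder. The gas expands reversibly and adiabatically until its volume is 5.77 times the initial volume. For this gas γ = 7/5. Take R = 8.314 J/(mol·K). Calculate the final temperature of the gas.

151 K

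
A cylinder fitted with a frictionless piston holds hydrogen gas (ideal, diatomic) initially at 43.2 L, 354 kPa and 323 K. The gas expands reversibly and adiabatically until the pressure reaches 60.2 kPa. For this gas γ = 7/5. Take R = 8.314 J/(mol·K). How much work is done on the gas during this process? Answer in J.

-15200 J

n = P₁V₁/(RT₁) = 354×43.2/(8.314×323) = 5.69 mol.
Adiabatic: T₂/T₁ = (P₂/P₁)^((γ−1)/γ) ⇒ T₂ = 323×(0.170)^0.286 = 195 K; V₂ = 153 L.
ΔU = nCvΔT = 5.69×20.8×(195−323) = -15200 J.
Q = 0 for an adiabatic process, so W = −ΔU = 15200 J.
Work done on the gas = −W_by = -15200 J.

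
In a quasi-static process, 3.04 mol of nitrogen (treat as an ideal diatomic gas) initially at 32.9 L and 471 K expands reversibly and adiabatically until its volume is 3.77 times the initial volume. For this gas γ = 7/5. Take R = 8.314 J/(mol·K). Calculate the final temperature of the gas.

277 K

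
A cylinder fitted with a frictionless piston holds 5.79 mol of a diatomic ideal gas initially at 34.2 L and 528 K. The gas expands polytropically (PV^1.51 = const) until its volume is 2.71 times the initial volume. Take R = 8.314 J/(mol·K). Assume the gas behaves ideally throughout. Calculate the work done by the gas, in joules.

19900 J

P₁ = nRT₁/V₁ = 5.79×8.314×528/34.2 = 743 kPa.
Polytropic n=1.51: T₂ = T₁(V₁/V₂)^(n−1) = 528×(0.369)^0.51 = 318 K; P₂ = P₁(V₁/V₂)^n = 165 kPa.
W = (P₁V₁−P₂V₂)/(n−1) = (743×34.2−165×92.7)/0.51 = 19900 J.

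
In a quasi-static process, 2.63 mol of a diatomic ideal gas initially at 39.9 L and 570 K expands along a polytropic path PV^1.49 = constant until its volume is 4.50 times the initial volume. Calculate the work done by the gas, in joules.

P₁ = nRT₁/V₁ = 2.63×8.314×570/39.9 = 312 kPa.
Polytropic n=1.49: T₂ = T₁(V₁/V₂)^(n−1) = 570×(0.222)^0.49 = 273 K; P₂ = P₁(V₁/V₂)^n = 33.2 kPa.
W = (P₁V₁−P₂V₂)/(n−1) = (312×39.9−33.2×180)/0.49 = 13300 J.

13300 J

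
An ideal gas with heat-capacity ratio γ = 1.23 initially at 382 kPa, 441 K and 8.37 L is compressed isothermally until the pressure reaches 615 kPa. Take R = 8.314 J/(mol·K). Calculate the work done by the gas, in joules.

n = P₁V₁/(RT₁) = 382×8.37/(8.314×441) = 0.872 mol.
Isothermal: T stays 441 K; PV = const ⇒ V₂ = 5.20 L, P₂ = 615 kPa.
W = nRT ln(V₂/V₁) = 0.872×8.314×441×ln(0.621) = -1520 J.

-1520 J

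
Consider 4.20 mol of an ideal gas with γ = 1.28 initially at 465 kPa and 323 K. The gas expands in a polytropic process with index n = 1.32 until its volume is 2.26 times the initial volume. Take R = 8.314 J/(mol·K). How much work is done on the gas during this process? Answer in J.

V₁ = nRT₁/P₁ = 4.20×8.314×323/465 = 24.3 L.
Polytropic n=1.32: T₂ = T₁(V₁/V₂)^(n−1) = 323×(0.442)^0.32 = 249 K; P₂ = P₁(V₁/V₂)^n = 159 kPa.
W = (P₁V₁−P₂V₂)/(n−1) = (465×24.3−159×54.8)/0.32 = 8090 J.
Work done on the gas = −W_by = -8090 J.

-8090 J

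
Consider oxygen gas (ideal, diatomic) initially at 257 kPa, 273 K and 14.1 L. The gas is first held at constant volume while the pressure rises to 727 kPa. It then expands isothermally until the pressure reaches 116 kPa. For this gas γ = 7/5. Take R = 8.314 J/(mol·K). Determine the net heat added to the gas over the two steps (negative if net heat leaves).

35400 J

n = P₁V₁/(RT₁) = 257×14.1/(8.314×273) = 1.60 mol.
Step 1 — Isochoric: V stays 14.1 L; P/T = const ⇒ T₂ = 772 K, P₂ = 727 kPa.
W = 0 (no volume change).
ΔU = nCvΔT = 1.60×20.8×(772−273) = 16600 J.
Q = ΔU = 16600 J.
State after step 1: P = 727 kPa, V = 14.1 L, T = 772 K.
Step 2 — Isothermal: T stays 772 K; PV = const ⇒ V₂ = 88.4 L, P₂ = 116 kPa.
ΔU = 0 (ideal gas, T constant).
W = nRT ln(V₂/V₁) = 1.60×8.314×772×ln(6.27) = 18800 J.
Q = ΔU + W = 18800 J.
Net over both steps: W = 18800 J, Q = 35400 J, ΔU = 16600 J.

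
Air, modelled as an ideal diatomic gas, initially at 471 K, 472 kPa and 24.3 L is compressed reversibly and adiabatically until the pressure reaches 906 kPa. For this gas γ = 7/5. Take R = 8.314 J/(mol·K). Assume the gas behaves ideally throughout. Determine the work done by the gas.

n = P₁V₁/(RT₁) = 472×24.3/(8.314×471) = 2.93 mol.
Adiabatic: T₂/T₁ = (P₂/P₁)^((γ−1)/γ) ⇒ T₂ = 471×(1.92)^0.286 = 567 K; V₂ = 15.3 L.
ΔU = nCvΔT = 2.93×20.8×(567−471) = 5870 J.
Q = 0 for an adiabatic process, so W = −ΔU = -5870 J.

-5870 J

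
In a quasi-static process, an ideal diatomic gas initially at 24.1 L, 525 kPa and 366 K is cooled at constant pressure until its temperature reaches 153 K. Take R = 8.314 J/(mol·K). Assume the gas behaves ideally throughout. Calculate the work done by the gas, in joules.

n = P₁V₁/(RT₁) = 525×24.1/(8.314×366) = 4.16 mol.
Isobaric: P stays 525 kPa; V/T = const ⇒ T₂ = 153 K, V₂ = 10.1 L.
W = PΔV = 525×(10.1−24.1) kPa·L = -7360 J.

-7360 J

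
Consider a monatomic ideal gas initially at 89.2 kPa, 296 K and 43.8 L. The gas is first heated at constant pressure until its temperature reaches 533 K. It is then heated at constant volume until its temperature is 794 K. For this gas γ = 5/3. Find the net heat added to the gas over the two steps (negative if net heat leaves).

13000 J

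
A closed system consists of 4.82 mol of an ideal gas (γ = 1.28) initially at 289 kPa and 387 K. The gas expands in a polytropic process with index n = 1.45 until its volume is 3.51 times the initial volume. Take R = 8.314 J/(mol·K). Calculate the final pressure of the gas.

46.8 kPa

V₁ = nRT₁/P₁ = 4.82×8.314×387/289 = 53.7 L.
Polytropic n=1.45: T₂ = T₁(V₁/V₂)^(n−1) = 387×(0.285)^0.45 = 220 K; P₂ = P₁(V₁/V₂)^n = 46.8 kPa.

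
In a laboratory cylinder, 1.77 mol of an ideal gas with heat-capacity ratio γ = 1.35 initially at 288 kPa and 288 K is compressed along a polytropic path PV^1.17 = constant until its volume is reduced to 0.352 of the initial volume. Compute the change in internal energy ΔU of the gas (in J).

2350 J

V₁ = nRT₁/P₁ = 1.77×8.314×288/288 = 14.7 L.
Polytropic n=1.17: T₂ = T₁(V₁/V₂)^(n−1) = 288×(2.84)^0.17 = 344 K; P₂ = P₁(V₁/V₂)^n = 977 kPa.
For an ideal gas ΔU = nCvΔT with Cv = R/(γ−1) = 23.8 J/(mol·K).
ΔU = 1.77×23.8×(344−288) = 2350 J.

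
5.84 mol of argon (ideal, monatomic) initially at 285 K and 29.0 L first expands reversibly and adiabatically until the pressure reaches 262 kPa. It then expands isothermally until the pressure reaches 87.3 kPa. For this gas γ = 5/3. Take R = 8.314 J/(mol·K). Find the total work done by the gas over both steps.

P₁ = nRT₁/V₁ = 5.84×8.314×285/29.0 = 477 kPa.
Step 1 — Adiabatic: T₂/T₁ = (P₂/P₁)^((γ−1)/γ) ⇒ T₂ = 285×(0.549)^0.400 = 224 K; V₂ = 41.6 L.
ΔU = nCvΔT = 5.84×12.5×(224−285) = -4430 J.
Q = 0 for an adiabatic process, so W = −ΔU = 4430 J.
State after step 1: P = 262 kPa, V = 41.6 L, T = 224 K.
Step 2 — Isothermal: T stays 224 K; PV = const ⇒ V₂ = 125 L, P₂ = 87.3 kPa.
ΔU = 0 (ideal gas, T constant).
W = nRT ln(V₂/V₁) = 5.84×8.314×224×ln(3.00) = 12000 J.
Q = ΔU + W = 12000 J.
Net over both steps: W = 16400 J, Q = 12000 J, ΔU = -4430 J.

16400 J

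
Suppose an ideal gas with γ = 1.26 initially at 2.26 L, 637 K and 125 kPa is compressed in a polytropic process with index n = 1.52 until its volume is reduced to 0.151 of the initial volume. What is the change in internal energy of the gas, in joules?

n = P₁V₁/(RT₁) = 125×2.26/(8.314×637) = 0.0533 mol.
Polytropic n=1.52: T₂ = T₁(V₁/V₂)^(n−1) = 637×(6.62)^0.52 = 1700 K; P₂ = P₁(V₁/V₂)^n = 2210 kPa.
For an ideal gas ΔU = nCvΔT with Cv = R/(γ−1) = 32.0 J/(mol·K).
ΔU = 0.0533×32.0×(1700−637) = 1820 J.

1820 J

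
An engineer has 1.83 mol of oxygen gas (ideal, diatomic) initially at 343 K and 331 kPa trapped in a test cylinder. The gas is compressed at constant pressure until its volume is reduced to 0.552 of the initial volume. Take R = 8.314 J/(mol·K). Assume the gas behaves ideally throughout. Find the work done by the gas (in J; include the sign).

-2340 J

V₁ = nRT₁/P₁ = 1.83×8.314×343/331 = 15.8 L.
Isobaric: P stays 331 kPa; V/T = const ⇒ T₂ = 189 K, V₂ = 8.70 L.
W = PΔV = 331×(8.70−15.8) kPa·L = -2340 J.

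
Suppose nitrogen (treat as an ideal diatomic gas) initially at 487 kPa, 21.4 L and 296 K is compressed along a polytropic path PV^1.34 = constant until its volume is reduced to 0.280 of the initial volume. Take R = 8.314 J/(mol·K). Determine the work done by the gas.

-16600 J

n = P₁V₁/(RT₁) = 487×21.4/(8.314×296) = 4.23 mol.
Polytropic n=1.34: T₂ = T₁(V₁/V₂)^(n−1) = 296×(3.57)^0.34 = 456 K; P₂ = P₁(V₁/V₂)^n = 2680 kPa.
W = (P₁V₁−P₂V₂)/(n−1) = (487×21.4−2680×5.99)/0.34 = -16600 J.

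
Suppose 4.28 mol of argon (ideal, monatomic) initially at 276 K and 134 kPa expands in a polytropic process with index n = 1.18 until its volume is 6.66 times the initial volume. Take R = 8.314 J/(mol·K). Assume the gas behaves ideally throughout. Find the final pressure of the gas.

14.3 kPa

V₁ = nRT₁/P₁ = 4.28×8.314×276/134 = 73.3 L.
Polytropic n=1.18: T₂ = T₁(V₁/V₂)^(n−1) = 276×(0.150)^0.18 = 196 K; P₂ = P₁(V₁/V₂)^n = 14.3 kPa.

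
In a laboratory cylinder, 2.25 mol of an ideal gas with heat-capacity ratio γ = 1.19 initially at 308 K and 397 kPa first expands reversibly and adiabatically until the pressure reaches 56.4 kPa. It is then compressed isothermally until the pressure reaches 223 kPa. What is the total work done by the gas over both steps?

2320 J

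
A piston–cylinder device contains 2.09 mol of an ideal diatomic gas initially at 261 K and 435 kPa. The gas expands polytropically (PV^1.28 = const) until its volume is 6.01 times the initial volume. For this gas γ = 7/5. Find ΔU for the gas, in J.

-4480 J

V₁ = nRT₁/P₁ = 2.09×8.314×261/435 = 10.4 L.
Polytropic n=1.28: T₂ = T₁(V₁/V₂)^(n−1) = 261×(0.166)^0.28 = 158 K; P₂ = P₁(V₁/V₂)^n = 43.8 kPa.
For an ideal gas ΔU = nCvΔT with Cv = (5/2)R = 20.8 J/(mol·K).
ΔU = 2.09×20.8×(158−261) = -4480 J.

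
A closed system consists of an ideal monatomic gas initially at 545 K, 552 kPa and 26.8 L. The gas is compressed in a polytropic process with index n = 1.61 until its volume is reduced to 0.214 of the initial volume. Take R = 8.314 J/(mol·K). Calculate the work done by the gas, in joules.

-37900 J

n = P₁V₁/(RT₁) = 552×26.8/(8.314×545) = 3.26 mol.
Polytropic n=1.61: T₂ = T₁(V₁/V₂)^(n−1) = 545×(4.67)^0.61 = 1400 K; P₂ = P₁(V₁/V₂)^n = 6610 kPa.
W = (P₁V₁−P₂V₂)/(n−1) = (552×26.8−6610×5.74)/0.61 = -37900 J.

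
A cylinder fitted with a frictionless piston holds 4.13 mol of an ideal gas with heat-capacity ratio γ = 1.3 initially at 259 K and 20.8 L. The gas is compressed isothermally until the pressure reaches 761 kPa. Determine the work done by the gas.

-5130 J

P₁ = nRT₁/V₁ = 4.13×8.314×259/20.8 = 428 kPa.
Isothermal: T stays 259 K; PV = const ⇒ V₂ = 11.7 L, P₂ = 761 kPa.
W = nRT ln(V₂/V₁) = 4.13×8.314×259×ln(0.562) = -5130 J.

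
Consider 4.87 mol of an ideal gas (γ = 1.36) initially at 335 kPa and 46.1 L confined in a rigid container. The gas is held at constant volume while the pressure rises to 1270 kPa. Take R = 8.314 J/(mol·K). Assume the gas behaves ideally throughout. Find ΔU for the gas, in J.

T₁ = P₁V₁/(nR) = 335×46.1/(4.87×8.314) = 381 K.
Isochoric: V stays 46.1 L; P/T = const ⇒ T₂ = 1450 K, P₂ = 1270 kPa.
For an ideal gas ΔU = nCvΔT with Cv = R/(γ−1) = 23.1 J/(mol·K).
ΔU = 4.87×23.1×(1450−381) = 120000 J.

120000 J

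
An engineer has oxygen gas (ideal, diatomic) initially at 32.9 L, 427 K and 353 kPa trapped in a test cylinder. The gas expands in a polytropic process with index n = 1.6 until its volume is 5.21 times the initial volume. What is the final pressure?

25.2 kPa

Polytropic n=1.6: T₂ = T₁(V₁/V₂)^(n−1) = 427×(0.192)^0.60 = 159 K; P₂ = P₁(V₁/V₂)^n = 25.2 kPa.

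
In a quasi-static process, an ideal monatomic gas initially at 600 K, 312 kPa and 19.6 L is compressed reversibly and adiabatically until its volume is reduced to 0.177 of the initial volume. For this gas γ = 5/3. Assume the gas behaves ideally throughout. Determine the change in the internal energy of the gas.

n = P₁V₁/(RT₁) = 312×19.6/(8.314×600) = 1.23 mol.
Adiabatic: TV^(γ−1) = const ⇒ T₂ = 600×(5.65)^0.667 = 1900 K; PV^γ = const ⇒ P₂ = 5590 kPa.
For an ideal gas ΔU = nCvΔT with Cv = (3/2)R = 12.5 J/(mol·K).
ΔU = 1.23×12.5×(1900−600) = 19900 J.

19900 J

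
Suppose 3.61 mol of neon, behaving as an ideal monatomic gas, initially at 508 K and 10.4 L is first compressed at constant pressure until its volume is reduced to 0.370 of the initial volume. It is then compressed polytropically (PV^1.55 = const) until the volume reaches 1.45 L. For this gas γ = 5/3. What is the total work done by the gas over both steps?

P₁ = nRT₁/V₁ = 3.61×8.314×508/10.4 = 1470 kPa.
Step 1 — Isobaric: P stays 1470 kPa; V/T = const ⇒ T₂ = 188 K, V₂ = 3.85 L.
W = PΔV = 1470×(3.85−10.4) kPa·L = -9610 J.
ΔU = nCvΔT = 3.61×12.5×(188−508) = -14400 J.
Q = ΔU + W = nCpΔT = -24000 J.
State after step 1: P = 1470 kPa, V = 3.85 L, T = 188 K.
Step 2 — Polytropic n=1.55: T₂ = T₁(V₁/V₂)^(n−1) = 188×(2.65)^0.55 = 322 K; P₂ = P₁(V₁/V₂)^n = 6650 kPa.
W = (P₁V₁−P₂V₂)/(n−1) = (1470×3.85−6650×1.45)/0.55 = -7290 J.
ΔU = nCvΔT = 3.61×12.5×(322−188) = 6010 J.
Q = ΔU + W = -1280 J.
Net over both steps: W = -16900 J, Q = -25300 J, ΔU = -8400 J.

-16900 J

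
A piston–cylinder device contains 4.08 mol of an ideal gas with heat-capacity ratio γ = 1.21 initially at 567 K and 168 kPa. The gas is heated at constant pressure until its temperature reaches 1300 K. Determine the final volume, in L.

262 L

V₁ = nRT₁/P₁ = 4.08×8.314×567/168 = 114 L.
Isobaric: P stays 168 kPa; V/T = const ⇒ T₂ = 1300 K, V₂ = 262 L.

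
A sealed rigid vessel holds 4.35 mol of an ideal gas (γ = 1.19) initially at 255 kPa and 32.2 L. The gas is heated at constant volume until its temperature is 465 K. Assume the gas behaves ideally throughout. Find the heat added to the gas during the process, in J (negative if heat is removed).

45300 J

T₁ = P₁V₁/(nR) = 255×32.2/(4.35×8.314) = 227 K.
Isochoric: V stays 32.2 L; P/T = const ⇒ T₂ = 465 K, P₂ = 522 kPa.
W = 0 (no volume change).
ΔU = nCvΔT = 4.35×43.8×(465−227) = 45300 J.
Q = ΔU = 45300 J.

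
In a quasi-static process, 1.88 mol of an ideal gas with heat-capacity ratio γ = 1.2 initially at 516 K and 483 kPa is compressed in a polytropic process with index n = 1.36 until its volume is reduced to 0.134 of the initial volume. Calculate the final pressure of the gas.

V₁ = nRT₁/P₁ = 1.88×8.314×516/483 = 16.7 L.
Polytropic n=1.36: T₂ = T₁(V₁/V₂)^(n−1) = 516×(7.46)^0.36 = 1060 K; P₂ = P₁(V₁/V₂)^n = 7430 kPa.

7430 kPa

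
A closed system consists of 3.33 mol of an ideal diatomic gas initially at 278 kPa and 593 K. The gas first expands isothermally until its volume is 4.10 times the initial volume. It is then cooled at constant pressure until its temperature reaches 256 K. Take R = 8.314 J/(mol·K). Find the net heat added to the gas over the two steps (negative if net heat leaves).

V₁ = nRT₁/P₁ = 3.33×8.314×593/278 = 59.1 L.
Step 1 — Isothermal: T stays 593 K; PV = const ⇒ V₂ = 242 L, P₂ = 67.8 kPa.
ΔU = 0 (ideal gas, T constant).
W = nRT ln(V₂/V₁) = 3.33×8.314×593×ln(4.10) = 23200 J.
Q = ΔU + W = 23200 J.
State after step 1: P = 67.8 kPa, V = 242 L, T = 593 K.
Step 2 — Isobaric: P stays 67.8 kPa; V/T = const ⇒ T₂ = 256 K, V₂ = 105 L.
W = PΔV = 67.8×(105−242) kPa·L = -9330 J.
ΔU = nCvΔT = 3.33×20.8×(256−593) = -23300 J.
Q = ΔU + W = nCpΔT = -32700 J.
Net over both steps: W = 13800 J, Q = -9490 J, ΔU = -23300 J.

-9490 J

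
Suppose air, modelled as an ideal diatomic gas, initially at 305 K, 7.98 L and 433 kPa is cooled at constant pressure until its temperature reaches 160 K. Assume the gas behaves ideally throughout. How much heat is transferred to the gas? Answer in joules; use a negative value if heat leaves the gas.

n = P₁V₁/(RT₁) = 433×7.98/(8.314×305) = 1.36 mol.
Isobaric: P stays 433 kPa; V/T = const ⇒ T₂ = 160 K, V₂ = 4.19 L.
W = PΔV = 433×(4.19−7.98) kPa·L = -1640 J.
ΔU = nCvΔT = 1.36×20.8×(160−305) = -4110 J.
Q = ΔU + W = nCpΔT = -5750 J.

-5750 J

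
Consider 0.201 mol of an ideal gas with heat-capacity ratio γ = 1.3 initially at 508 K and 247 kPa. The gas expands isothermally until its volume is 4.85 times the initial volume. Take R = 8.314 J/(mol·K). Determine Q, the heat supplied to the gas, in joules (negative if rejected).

1340 J

V₁ = nRT₁/P₁ = 0.201×8.314×508/247 = 3.44 L.
Isothermal: T stays 508 K; PV = const ⇒ V₂ = 16.7 L, P₂ = 50.9 kPa.
ΔU = 0 (ideal gas, T constant).
W = nRT ln(V₂/V₁) = 0.201×8.314×508×ln(4.85) = 1340 J.
Q = ΔU + W = 1340 J.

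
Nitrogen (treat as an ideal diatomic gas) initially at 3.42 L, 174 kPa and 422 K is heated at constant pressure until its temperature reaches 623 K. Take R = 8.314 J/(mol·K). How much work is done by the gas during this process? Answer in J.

n = P₁V₁/(RT₁) = 174×3.42/(8.314×422) = 0.170 mol.
Isobaric: P stays 174 kPa; V/T = const ⇒ T₂ = 623 K, V₂ = 5.05 L.
W = PΔV = 174×(5.05−3.42) kPa·L = 283 J.

283 J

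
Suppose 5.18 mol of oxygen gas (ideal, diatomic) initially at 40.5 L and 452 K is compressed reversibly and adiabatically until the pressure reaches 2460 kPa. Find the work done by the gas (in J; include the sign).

-28900 J

P₁ = nRT₁/V₁ = 5.18×8.314×452/40.5 = 481 kPa.
Adiabatic: T₂/T₁ = (P₂/P₁)^((γ−1)/γ) ⇒ T₂ = 452×(5.12)^0.286 = 721 K; V₂ = 12.6 L.
ΔU = nCvΔT = 5.18×20.8×(721−452) = 28900 J.
Q = 0 for an adiabatic process, so W = −ΔU = -28900 J.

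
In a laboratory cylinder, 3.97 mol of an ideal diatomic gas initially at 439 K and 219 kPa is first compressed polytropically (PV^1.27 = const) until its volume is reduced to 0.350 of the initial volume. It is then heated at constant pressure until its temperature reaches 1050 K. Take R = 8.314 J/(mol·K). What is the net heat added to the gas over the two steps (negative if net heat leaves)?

48200 J

V₁ = nRT₁/P₁ = 3.97×8.314×439/219 = 66.2 L.
Step 1 — Polytropic n=1.27: T₂ = T₁(V₁/V₂)^(n−1) = 439×(2.86)^0.27 = 583 K; P₂ = P₁(V₁/V₂)^n = 831 kPa.
W = (P₁V₁−P₂V₂)/(n−1) = (219×66.2−831×23.2)/0.27 = -17600 J.
ΔU = nCvΔT = 3.97×20.8×(583−439) = 11900 J.
Q = ΔU + W = -5720 J.
State after step 1: P = 831 kPa, V = 23.2 L, T = 583 K.
Step 2 — Isobaric: P stays 831 kPa; V/T = const ⇒ T₂ = 1050 K, V₂ = 41.7 L.
W = PΔV = 831×(41.7−23.2) kPa·L = 15400 J.
ΔU = nCvΔT = 3.97×20.8×(1050−583) = 38500 J.
Q = ΔU + W = nCpΔT = 54000 J.
Net over both steps: W = -2170 J, Q = 48200 J, ΔU = 50400 J.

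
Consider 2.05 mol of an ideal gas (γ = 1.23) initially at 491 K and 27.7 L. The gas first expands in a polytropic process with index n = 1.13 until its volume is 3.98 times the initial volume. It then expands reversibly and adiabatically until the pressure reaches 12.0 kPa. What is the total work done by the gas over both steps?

P₁ = nRT₁/V₁ = 2.05×8.314×491/27.7 = 302 kPa.
Step 1 — Polytropic n=1.13: T₂ = T₁(V₁/V₂)^(n−1) = 491×(0.251)^0.13 = 410 K; P₂ = P₁(V₁/V₂)^n = 63.4 kPa.
W = (P₁V₁−P₂V₂)/(n−1) = (302×27.7−63.4×110)/0.13 = 10600 J.
ΔU = nCvΔT = 2.05×36.1×(410−491) = -5980 J.
Q = ΔU + W = 4600 J.
State after step 1: P = 63.4 kPa, V = 110 L, T = 410 K.
Step 2 — Adiabatic: T₂/T₁ = (P₂/P₁)^((γ−1)/γ) ⇒ T₂ = 410×(0.189)^0.187 = 301 K; V₂ = 427 L.
ΔU = nCvΔT = 2.05×36.1×(301−410) = -8130 J.
Q = 0 for an adiabatic process, so W = −ΔU = 8130 J.
Net over both steps: W = 18700 J, Q = 4600 J, ΔU = -14100 J.

18700 J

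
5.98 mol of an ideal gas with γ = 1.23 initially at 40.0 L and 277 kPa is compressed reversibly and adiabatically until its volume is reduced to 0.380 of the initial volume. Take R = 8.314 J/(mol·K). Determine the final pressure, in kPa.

T₁ = P₁V₁/(nR) = 277×40.0/(5.98×8.314) = 223 K.
Adiabatic: TV^(γ−1) = const ⇒ T₂ = 223×(2.63)^0.230 = 278 K; PV^γ = const ⇒ P₂ = 911 kPa.

911 kPa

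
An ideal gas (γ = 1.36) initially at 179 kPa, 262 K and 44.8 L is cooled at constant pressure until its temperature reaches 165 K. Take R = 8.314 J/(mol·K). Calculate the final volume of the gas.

28.2 L

Isobaric: P stays 179 kPa; V/T = const ⇒ T₂ = 165 K, V₂ = 28.2 L.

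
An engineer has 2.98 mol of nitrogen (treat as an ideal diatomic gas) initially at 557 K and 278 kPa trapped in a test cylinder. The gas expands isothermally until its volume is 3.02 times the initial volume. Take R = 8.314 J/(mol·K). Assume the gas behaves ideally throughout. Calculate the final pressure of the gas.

92.1 kPa

V₁ = nRT₁/P₁ = 2.98×8.314×557/278 = 49.6 L.
Isothermal: T stays 557 K; PV = const ⇒ V₂ = 150 L, P₂ = 92.1 kPa.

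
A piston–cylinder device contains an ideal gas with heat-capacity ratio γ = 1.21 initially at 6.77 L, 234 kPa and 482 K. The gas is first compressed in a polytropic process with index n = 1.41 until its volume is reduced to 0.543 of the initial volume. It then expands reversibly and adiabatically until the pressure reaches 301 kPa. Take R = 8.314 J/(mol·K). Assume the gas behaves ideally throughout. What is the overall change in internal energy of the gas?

n = P₁V₁/(RT₁) = 234×6.77/(8.314×482) = 0.395 mol.
Step 1 — Polytropic n=1.41: T₂ = T₁(V₁/V₂)^(n−1) = 482×(1.84)^0.41 = 619 K; P₂ = P₁(V₁/V₂)^n = 554 kPa.
W = (P₁V₁−P₂V₂)/(n−1) = (234×6.77−554×3.68)/0.41 = -1100 J.
ΔU = nCvΔT = 0.395×39.6×(619−482) = 2150 J.
Q = ΔU + W = 1050 J.
State after step 1: P = 554 kPa, V = 3.68 L, T = 619 K.
Step 2 — Adiabatic: T₂/T₁ = (P₂/P₁)^((γ−1)/γ) ⇒ T₂ = 619×(0.544)^0.174 = 557 K; V₂ = 6.08 L.
ΔU = nCvΔT = 0.395×39.6×(557−619) = -972 J.
Q = 0 for an adiabatic process, so W = −ΔU = 972 J.
Net over both steps: W = -127 J, Q = 1050 J, ΔU = 1170 J.

1170 J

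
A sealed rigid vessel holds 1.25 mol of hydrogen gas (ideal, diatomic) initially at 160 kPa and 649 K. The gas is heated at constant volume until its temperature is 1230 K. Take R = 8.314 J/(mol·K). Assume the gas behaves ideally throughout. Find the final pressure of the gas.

V₁ = nRT₁/P₁ = 1.25×8.314×649/160 = 42.2 L.
Isochoric: V stays 42.2 L; P/T = const ⇒ T₂ = 1230 K, P₂ = 303 kPa.

303 kPa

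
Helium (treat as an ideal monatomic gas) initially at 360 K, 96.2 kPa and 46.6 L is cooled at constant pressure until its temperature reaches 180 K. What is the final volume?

Isobaric: P stays 96.2 kPa; V/T = const ⇒ T₂ = 180 K, V₂ = 23.3 L.

23.3 L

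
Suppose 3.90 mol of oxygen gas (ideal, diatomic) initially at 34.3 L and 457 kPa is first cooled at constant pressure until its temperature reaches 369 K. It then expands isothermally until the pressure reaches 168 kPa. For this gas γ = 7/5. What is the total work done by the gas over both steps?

T₁ = P₁V₁/(nR) = 457×34.3/(3.90×8.314) = 483 K.
Step 1 — Isobaric: P stays 457 kPa; V/T = const ⇒ T₂ = 369 K, V₂ = 26.2 L.
W = PΔV = 457×(26.2−34.3) kPa·L = -3710 J.
ΔU = nCvΔT = 3.90×20.8×(369−483) = -9280 J.
Q = ΔU + W = nCpΔT = -13000 J.
State after step 1: P = 457 kPa, V = 26.2 L, T = 369 K.
Step 2 — Isothermal: T stays 369 K; PV = const ⇒ V₂ = 71.2 L, P₂ = 168 kPa.
ΔU = 0 (ideal gas, T constant).
W = nRT ln(V₂/V₁) = 3.90×8.314×369×ln(2.72) = 12000 J.
Q = ΔU + W = 12000 J.
Net over both steps: W = 8260 J, Q = -1010 J, ΔU = -9280 J.

8260 J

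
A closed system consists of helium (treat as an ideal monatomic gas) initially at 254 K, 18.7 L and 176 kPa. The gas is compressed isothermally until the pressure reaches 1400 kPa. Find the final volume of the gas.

Isothermal: T stays 254 K; PV = const ⇒ V₂ = 2.35 L, P₂ = 1400 kPa.

2.35 L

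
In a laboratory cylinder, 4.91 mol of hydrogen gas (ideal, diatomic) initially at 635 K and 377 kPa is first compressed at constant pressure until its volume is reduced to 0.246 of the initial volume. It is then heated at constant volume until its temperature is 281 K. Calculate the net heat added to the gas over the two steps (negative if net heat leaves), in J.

-55700 J

V₁ = nRT₁/P₁ = 4.91×8.314×635/377 = 68.8 L.
Step 1 — Isobaric: P stays 377 kPa; V/T = const ⇒ T₂ = 156 K, V₂ = 16.9 L.
W = PΔV = 377×(16.9−68.8) kPa·L = -19500 J.
ΔU = nCvΔT = 4.91×20.8×(156−635) = -48900 J.
Q = ΔU + W = nCpΔT = -68400 J.
State after step 1: P = 377 kPa, V = 16.9 L, T = 156 K.
Step 2 — Isochoric: V stays 16.9 L; P/T = const ⇒ T₂ = 281 K, P₂ = 678 kPa.
W = 0 (no volume change).
ΔU = nCvΔT = 4.91×20.8×(281−156) = 12700 J.
Q = ΔU = 12700 J.
Net over both steps: W = -19500 J, Q = -55700 J, ΔU = -36100 J.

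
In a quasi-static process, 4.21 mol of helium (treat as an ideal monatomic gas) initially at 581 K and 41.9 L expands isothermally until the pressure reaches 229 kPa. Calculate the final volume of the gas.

88.8 L

P₁ = nRT₁/V₁ = 4.21×8.314×581/41.9 = 485 kPa.
Isothermal: T stays 581 K; PV = const ⇒ V₂ = 88.8 L, P₂ = 229 kPa.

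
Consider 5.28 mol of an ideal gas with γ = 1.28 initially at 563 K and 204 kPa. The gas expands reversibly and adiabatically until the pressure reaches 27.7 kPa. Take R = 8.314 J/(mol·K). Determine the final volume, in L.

576 L

V₁ = nRT₁/P₁ = 5.28×8.314×563/204 = 121 L.
Adiabatic: T₂/T₁ = (P₂/P₁)^((γ−1)/γ) ⇒ T₂ = 563×(0.136)^0.219 = 364 K; V₂ = 576 L.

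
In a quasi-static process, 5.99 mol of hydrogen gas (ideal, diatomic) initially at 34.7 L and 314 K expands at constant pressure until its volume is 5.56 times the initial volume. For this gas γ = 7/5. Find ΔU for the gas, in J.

178000 J

P₁ = nRT₁/V₁ = 5.99×8.314×314/34.7 = 451 kPa.
Isobaric: P stays 451 kPa; V/T = const ⇒ T₂ = 1750 K, V₂ = 193 L.
For an ideal gas ΔU = nCvΔT with Cv = (5/2)R = 20.8 J/(mol·K).
ΔU = 5.99×20.8×(1750−314) = 178000 J.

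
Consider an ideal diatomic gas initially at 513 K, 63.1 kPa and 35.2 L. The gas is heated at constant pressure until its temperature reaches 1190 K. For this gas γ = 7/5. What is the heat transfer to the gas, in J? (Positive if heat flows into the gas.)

10300 J

n = P₁V₁/(RT₁) = 63.1×35.2/(8.314×513) = 0.521 mol.
Isobaric: P stays 63.1 kPa; V/T = const ⇒ T₂ = 1190 K, V₂ = 81.7 L.
W = PΔV = 63.1×(81.7−35.2) kPa·L = 2930 J.
ΔU = nCvΔT = 0.521×20.8×(1190−513) = 7330 J.
Q = ΔU + W = nCpΔT = 10300 J.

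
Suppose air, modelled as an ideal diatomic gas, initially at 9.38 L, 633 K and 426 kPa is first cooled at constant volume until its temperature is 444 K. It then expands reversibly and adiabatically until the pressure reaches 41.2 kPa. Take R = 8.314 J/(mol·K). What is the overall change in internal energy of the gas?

-6010 J

n = P₁V₁/(RT₁) = 426×9.38/(8.314×633) = 0.759 mol.
Step 1 — Isochoric: V stays 9.38 L; P/T = const ⇒ T₂ = 444 K, P₂ = 299 kPa.
W = 0 (no volume change).
ΔU = nCvΔT = 0.759×20.8×(444−633) = -2980 J.
Q = ΔU = -2980 J.
State after step 1: P = 299 kPa, V = 9.38 L, T = 444 K.
Step 2 — Adiabatic: T₂/T₁ = (P₂/P₁)^((γ−1)/γ) ⇒ T₂ = 444×(0.138)^0.286 = 252 K; V₂ = 38.6 L.
ΔU = nCvΔT = 0.759×20.8×(252−444) = -3030 J.
Q = 0 for an adiabatic process, so W = −ΔU = 3030 J.
Net over both steps: W = 3030 J, Q = -2980 J, ΔU = -6010 J.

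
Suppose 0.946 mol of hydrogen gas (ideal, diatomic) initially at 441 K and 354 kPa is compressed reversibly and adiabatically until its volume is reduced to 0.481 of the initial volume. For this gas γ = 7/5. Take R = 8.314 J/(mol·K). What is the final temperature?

591 K

V₁ = nRT₁/P₁ = 0.946×8.314×441/354 = 9.80 L.
Adiabatic: TV^(γ−1) = const ⇒ T₂ = 441×(2.08)^0.400 = 591 K; PV^γ = const ⇒ P₂ = 986 kPa.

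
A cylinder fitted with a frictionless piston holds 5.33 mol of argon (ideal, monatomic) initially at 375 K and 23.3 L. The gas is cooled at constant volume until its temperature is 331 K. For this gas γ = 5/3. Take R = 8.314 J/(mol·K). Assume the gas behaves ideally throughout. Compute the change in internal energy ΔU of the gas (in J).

-2920 J

P₁ = nRT₁/V₁ = 5.33×8.314×375/23.3 = 713 kPa.
Isochoric: V stays 23.3 L; P/T = const ⇒ T₂ = 331 K, P₂ = 630 kPa.
For an ideal gas ΔU = nCvΔT with Cv = (3/2)R = 12.5 J/(mol·K).
ΔU = 5.33×12.5×(331−375) = -2920 J.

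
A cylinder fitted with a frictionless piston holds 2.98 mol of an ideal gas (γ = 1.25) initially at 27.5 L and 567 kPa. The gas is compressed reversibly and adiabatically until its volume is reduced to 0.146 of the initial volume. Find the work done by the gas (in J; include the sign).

-38500 J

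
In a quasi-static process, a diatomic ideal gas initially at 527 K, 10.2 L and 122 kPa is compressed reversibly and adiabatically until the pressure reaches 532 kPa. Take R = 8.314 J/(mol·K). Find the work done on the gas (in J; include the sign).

n = P₁V₁/(RT₁) = 122×10.2/(8.314×527) = 0.284 mol.
Adiabatic: T₂/T₁ = (P₂/P₁)^((γ−1)/γ) ⇒ T₂ = 527×(4.36)^0.286 = 803 K; V₂ = 3.56 L.
ΔU = nCvΔT = 0.284×20.8×(803−527) = 1630 J.
Q = 0 for an adiabatic process, so W = −ΔU = -1630 J.
Work done on the gas = −W_by = 1630 J.

1630 J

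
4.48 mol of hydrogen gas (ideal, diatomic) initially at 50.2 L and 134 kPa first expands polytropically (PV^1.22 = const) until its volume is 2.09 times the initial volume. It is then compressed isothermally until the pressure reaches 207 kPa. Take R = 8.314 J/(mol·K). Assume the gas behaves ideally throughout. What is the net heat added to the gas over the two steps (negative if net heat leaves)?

T₁ = P₁V₁/(nR) = 134×50.2/(4.48×8.314) = 181 K.
Step 1 — Polytropic n=1.22: T₂ = T₁(V₁/V₂)^(n−1) = 181×(0.478)^0.22 = 154 K; P₂ = P₁(V₁/V₂)^n = 54.5 kPa.
W = (P₁V₁−P₂V₂)/(n−1) = (134×50.2−54.5×105)/0.22 = 4580 J.
ΔU = nCvΔT = 4.48×20.8×(154−181) = -2520 J.
Q = ΔU + W = 2060 J.
State after step 1: P = 54.5 kPa, V = 105 L, T = 154 K.
Step 2 — Isothermal: T stays 154 K; PV = const ⇒ V₂ = 27.6 L, P₂ = 207 kPa.
ΔU = 0 (ideal gas, T constant).
W = nRT ln(V₂/V₁) = 4.48×8.314×154×ln(0.263) = -7630 J.
Q = ΔU + W = -7630 J.
Net over both steps: W = -3050 J, Q = -5570 J, ΔU = -2520 J.

-5570 J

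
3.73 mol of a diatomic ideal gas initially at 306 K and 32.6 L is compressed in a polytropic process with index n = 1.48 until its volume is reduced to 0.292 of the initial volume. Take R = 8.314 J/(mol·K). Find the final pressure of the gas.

P₁ = nRT₁/V₁ = 3.73×8.314×306/32.6 = 291 kPa.
Polytropic n=1.48: T₂ = T₁(V₁/V₂)^(n−1) = 306×(3.42)^0.48 = 553 K; P₂ = P₁(V₁/V₂)^n = 1800 kPa.

1800 kPa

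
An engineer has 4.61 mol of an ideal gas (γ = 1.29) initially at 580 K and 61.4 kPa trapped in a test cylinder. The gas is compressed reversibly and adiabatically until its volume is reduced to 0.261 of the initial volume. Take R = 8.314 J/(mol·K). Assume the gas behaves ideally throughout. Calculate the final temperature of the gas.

V₁ = nRT₁/P₁ = 4.61×8.314×580/61.4 = 362 L.
Adiabatic: TV^(γ−1) = const ⇒ T₂ = 580×(3.83)^0.290 = 856 K; PV^γ = const ⇒ P₂ = 347 kPa.

856 K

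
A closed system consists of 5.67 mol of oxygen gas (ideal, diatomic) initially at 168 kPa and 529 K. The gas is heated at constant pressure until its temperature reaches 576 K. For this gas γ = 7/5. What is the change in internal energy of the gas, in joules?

5540 J

V₁ = nRT₁/P₁ = 5.67×8.314×529/168 = 148 L.
Isobaric: P stays 168 kPa; V/T = const ⇒ T₂ = 576 K, V₂ = 162 L.
For an ideal gas ΔU = nCvΔT with Cv = (5/2)R = 20.8 J/(mol·K).
ΔU = 5.67×20.8×(576−529) = 5540 J.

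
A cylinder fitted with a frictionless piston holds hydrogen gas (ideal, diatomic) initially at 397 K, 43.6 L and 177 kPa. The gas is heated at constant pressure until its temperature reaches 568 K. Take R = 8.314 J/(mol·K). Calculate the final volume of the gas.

Isobaric: P stays 177 kPa; V/T = const ⇒ T₂ = 568 K, V₂ = 62.4 L.

62.4 L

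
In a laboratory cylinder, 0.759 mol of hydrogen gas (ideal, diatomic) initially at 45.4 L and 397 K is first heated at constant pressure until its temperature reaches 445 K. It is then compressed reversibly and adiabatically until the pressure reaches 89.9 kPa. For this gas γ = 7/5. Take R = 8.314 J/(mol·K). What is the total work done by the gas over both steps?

P₁ = nRT₁/V₁ = 0.759×8.314×397/45.4 = 55.2 kPa.
Step 1 — Isobaric: P stays 55.2 kPa; V/T = const ⇒ T₂ = 445 K, V₂ = 50.9 L.
W = PΔV = 55.2×(50.9−45.4) kPa·L = 303 J.
ΔU = nCvΔT = 0.759×20.8×(445−397) = 757 J.
Q = ΔU + W = nCpΔT = 1060 J.
State after step 1: P = 55.2 kPa, V = 50.9 L, T = 445 K.
Step 2 — Adiabatic: T₂/T₁ = (P₂/P₁)^((γ−1)/γ) ⇒ T₂ = 445×(1.63)^0.286 = 512 K; V₂ = 35.9 L.
ΔU = nCvΔT = 0.759×20.8×(512−445) = 1050 J.
Q = 0 for an adiabatic process, so W = −ΔU = -1050 J.
Net over both steps: W = -748 J, Q = 1060 J, ΔU = 1810 J.

-748 J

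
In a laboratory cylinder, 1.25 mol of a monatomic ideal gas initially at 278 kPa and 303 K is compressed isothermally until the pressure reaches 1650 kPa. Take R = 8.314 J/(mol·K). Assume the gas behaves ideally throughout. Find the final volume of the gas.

1.91 L

V₁ = nRT₁/P₁ = 1.25×8.314×303/278 = 11.3 L.
Isothermal: T stays 303 K; PV = const ⇒ V₂ = 1.91 L, P₂ = 1650 kPa.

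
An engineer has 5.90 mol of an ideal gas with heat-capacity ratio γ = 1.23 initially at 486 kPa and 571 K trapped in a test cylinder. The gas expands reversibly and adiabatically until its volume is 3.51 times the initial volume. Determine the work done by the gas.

V₁ = nRT₁/P₁ = 5.90×8.314×571/486 = 57.6 L.
Adiabatic: TV^(γ−1) = const ⇒ T₂ = 571×(0.285)^0.230 = 428 K; PV^γ = const ⇒ P₂ = 104 kPa.
ΔU = nCvΔT = 5.90×36.1×(428−571) = -30500 J.
Q = 0 for an adiabatic process, so W = −ΔU = 30500 J.

30500 J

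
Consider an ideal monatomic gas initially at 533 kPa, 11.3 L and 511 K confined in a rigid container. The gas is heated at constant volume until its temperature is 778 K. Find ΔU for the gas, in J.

4720 J

n = P₁V₁/(RT₁) = 533×11.3/(8.314×511) = 1.42 mol.
Isochoric: V stays 11.3 L; P/T = const ⇒ T₂ = 778 K, P₂ = 811 kPa.
For an ideal gas ΔU = nCvΔT with Cv = (3/2)R = 12.5 J/(mol·K).
ΔU = 1.42×12.5×(778−511) = 4720 J.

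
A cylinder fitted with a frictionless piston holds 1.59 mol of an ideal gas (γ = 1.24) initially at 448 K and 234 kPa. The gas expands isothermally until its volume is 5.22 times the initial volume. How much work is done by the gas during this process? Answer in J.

V₁ = nRT₁/P₁ = 1.59×8.314×448/234 = 25.3 L.
Isothermal: T stays 448 K; PV = const ⇒ V₂ = 132 L, P₂ = 44.8 kPa.
W = nRT ln(V₂/V₁) = 1.59×8.314×448×ln(5.22) = 9790 J.

9790 J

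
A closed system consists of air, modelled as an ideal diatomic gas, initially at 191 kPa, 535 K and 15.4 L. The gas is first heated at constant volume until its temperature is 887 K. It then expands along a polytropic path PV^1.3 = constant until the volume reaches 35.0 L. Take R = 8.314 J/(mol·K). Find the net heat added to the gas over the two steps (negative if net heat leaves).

5730 J

n = P₁V₁/(RT₁) = 191×15.4/(8.314×535) = 0.661 mol.
Step 1 — Isochoric: V stays 15.4 L; P/T = const ⇒ T₂ = 887 K, P₂ = 317 kPa.
W = 0 (no volume change).
ΔU = nCvΔT = 0.661×20.8×(887−535) = 4840 J.
Q = ΔU = 4840 J.
State after step 1: P = 317 kPa, V = 15.4 L, T = 887 K.
Step 2 — Polytropic n=1.3: T₂ = T₁(V₁/V₂)^(n−1) = 887×(0.440)^0.30 = 693 K; P₂ = P₁(V₁/V₂)^n = 109 kPa.
W = (P₁V₁−P₂V₂)/(n−1) = (317×15.4−109×35.0)/0.30 = 3550 J.
ΔU = nCvΔT = 0.661×20.8×(693−887) = -2660 J.
Q = ΔU + W = 887 J.
Net over both steps: W = 3550 J, Q = 5730 J, ΔU = 2180 J.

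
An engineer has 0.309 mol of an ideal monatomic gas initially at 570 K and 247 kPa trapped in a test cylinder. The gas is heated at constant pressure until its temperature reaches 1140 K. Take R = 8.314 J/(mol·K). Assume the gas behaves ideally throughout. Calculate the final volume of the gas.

V₁ = nRT₁/P₁ = 0.309×8.314×570/247 = 5.93 L.
Isobaric: P stays 247 kPa; V/T = const ⇒ T₂ = 1140 K, V₂ = 11.9 L.

11.9 L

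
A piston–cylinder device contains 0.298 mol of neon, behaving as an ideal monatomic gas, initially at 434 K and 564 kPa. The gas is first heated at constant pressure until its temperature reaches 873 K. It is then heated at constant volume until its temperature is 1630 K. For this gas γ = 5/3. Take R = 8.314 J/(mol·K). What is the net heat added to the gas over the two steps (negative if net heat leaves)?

5530 J

V₁ = nRT₁/P₁ = 0.298×8.314×434/564 = 1.91 L.
Step 1 — Isobaric: P stays 564 kPa; V/T = const ⇒ T₂ = 873 K, V₂ = 3.83 L.
W = PΔV = 564×(3.83−1.91) kPa·L = 1090 J.
ΔU = nCvΔT = 0.298×12.5×(873−434) = 1630 J.
Q = ΔU + W = nCpΔT = 2720 J.
State after step 1: P = 564 kPa, V = 3.83 L, T = 873 K.
Step 2 — Isochoric: V stays 3.83 L; P/T = const ⇒ T₂ = 1630 K, P₂ = 1050 kPa.
W = 0 (no volume change).
ΔU = nCvΔT = 0.298×12.5×(1630−873) = 2810 J.
Q = ΔU = 2810 J.
Net over both steps: W = 1090 J, Q = 5530 J, ΔU = 4440 J.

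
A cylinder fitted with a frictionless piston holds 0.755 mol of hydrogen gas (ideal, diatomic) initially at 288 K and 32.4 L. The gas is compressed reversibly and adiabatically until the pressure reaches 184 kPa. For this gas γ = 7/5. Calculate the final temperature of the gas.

P₁ = nRT₁/V₁ = 0.755×8.314×288/32.4 = 55.8 kPa.
Adiabatic: T₂/T₁ = (P₂/P₁)^((γ−1)/γ) ⇒ T₂ = 288×(3.30)^0.286 = 405 K; V₂ = 13.8 L.

405 K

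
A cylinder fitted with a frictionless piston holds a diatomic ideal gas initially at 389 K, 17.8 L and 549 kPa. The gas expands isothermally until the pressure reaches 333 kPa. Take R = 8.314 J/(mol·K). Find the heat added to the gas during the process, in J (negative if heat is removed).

n = P₁V₁/(RT₁) = 549×17.8/(8.314×389) = 3.02 mol.
Isothermal: T stays 389 K; PV = const ⇒ V₂ = 29.3 L, P₂ = 333 kPa.
ΔU = 0 (ideal gas, T constant).
W = nRT ln(V₂/V₁) = 3.02×8.314×389×ln(1.65) = 4890 J.
Q = ΔU + W = 4890 J.

4890 J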